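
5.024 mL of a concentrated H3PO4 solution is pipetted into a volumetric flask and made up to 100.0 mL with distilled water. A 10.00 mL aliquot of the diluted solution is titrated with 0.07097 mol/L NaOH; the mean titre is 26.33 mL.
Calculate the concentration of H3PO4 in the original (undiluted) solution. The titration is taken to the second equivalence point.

H3PO4 + 2 NaOH → Na2HPO4 + 2 H2O
n(NaOH) = 0.02633 × 0.07097 = 1.869 × 10^-3 mol
From the 1:2 ratio, n(H3PO4) in the aliquot = 1/2 × 1.869 × 10^-3 = 9.343 × 10^-4 mol
[H3PO4]_dilute = 9.343 × 10^-4 / 0.01000 = 0.09343 mol/L
Dilution factor = 100.0 / 5.024 = 19.90
[H3PO4]_stock = 0.09343 × 19.90 = 1.860 mol/L

1.860 mol/L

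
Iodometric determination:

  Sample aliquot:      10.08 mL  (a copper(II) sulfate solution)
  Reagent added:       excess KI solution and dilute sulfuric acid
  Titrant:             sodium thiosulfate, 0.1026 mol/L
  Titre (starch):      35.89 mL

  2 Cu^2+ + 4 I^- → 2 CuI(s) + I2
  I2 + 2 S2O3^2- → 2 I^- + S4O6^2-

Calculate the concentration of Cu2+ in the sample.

n(S2O3^2-) = 0.03589 × 0.1026 = 3.682 × 10^-3 mol
n(I2) = n(S2O3^2-)/2 = 1.841 × 10^-3 mol
From the 2:1 ratio, n(Cu2+) in the aliquot = 2/1 × 1.841 × 10^-3 = 3.682 × 10^-3 mol
[Cu2+] = 3.682 × 10^-3 / 0.01008 = 0.3653 mol/L

0.3653 mol/L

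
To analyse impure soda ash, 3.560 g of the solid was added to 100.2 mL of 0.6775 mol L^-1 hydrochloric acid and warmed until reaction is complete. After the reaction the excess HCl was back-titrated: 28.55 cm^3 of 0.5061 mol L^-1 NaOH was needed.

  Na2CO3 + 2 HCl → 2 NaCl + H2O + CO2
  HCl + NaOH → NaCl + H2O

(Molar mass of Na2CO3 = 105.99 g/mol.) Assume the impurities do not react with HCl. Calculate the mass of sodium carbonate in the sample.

n(HCl) added = 0.1002 × 0.6775 = 0.06789 mol
n(NaOH) used in back-titration = 0.02855 × 0.5061 = 0.01445 mol
n(HCl) left over = 0.01445 mol (1:1 ratio)
n(HCl) consumed by analyte = 0.06789 − 0.01445 = 0.05344 mol
From the 1:2 ratio, n(Na2CO3) = 1/2 × 0.05344 = 0.02672 mol
mass of Na2CO3 = 0.02672 × 105.99 = 2.832 g

2.832 g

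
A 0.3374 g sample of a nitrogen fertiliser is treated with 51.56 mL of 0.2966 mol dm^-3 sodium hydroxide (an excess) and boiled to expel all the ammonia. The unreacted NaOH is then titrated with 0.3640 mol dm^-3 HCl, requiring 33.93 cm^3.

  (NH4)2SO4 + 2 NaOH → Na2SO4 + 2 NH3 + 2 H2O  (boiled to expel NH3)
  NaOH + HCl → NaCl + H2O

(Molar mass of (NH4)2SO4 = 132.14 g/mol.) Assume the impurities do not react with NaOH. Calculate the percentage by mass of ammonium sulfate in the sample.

57.61 %

n(NaOH) added = 0.05156 × 0.2966 = 0.01529 mol
n(HCl) used in back-titration = 0.03393 × 0.3640 = 0.01235 mol
n(NaOH) left over = 0.01235 mol (1:1 ratio)
n(NaOH) consumed by analyte = 0.01529 − 0.01235 = 2.942 × 10^-3 mol
From the 1:2 ratio, n((NH4)2SO4) = 1/2 × 2.942 × 10^-3 = 1.471 × 10^-3 mol
mass of (NH4)2SO4 = 1.471 × 10^-3 × 132.14 = 0.1944 g
% (NH4)2SO4 = 0.1944 / 0.3374 × 100 = 57.61 %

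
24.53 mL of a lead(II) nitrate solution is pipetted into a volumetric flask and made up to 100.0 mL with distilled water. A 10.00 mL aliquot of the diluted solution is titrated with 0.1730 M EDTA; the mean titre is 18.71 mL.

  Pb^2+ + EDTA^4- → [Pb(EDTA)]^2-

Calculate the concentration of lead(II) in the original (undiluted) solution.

1.320 M

n(EDTA) = 0.01871 × 0.1730 = 3.237 × 10^-3 mol
n(Pb2+) in the aliquot = 3.237 × 10^-3 mol (1:1 ratio)
[Pb2+]_dilute = 3.237 × 10^-3 / 0.01000 = 0.3237 mol/L
Dilution factor = 100.0 / 24.53 = 4.077
[Pb2+]_stock = 0.3237 × 4.077 = 1.320 mol/L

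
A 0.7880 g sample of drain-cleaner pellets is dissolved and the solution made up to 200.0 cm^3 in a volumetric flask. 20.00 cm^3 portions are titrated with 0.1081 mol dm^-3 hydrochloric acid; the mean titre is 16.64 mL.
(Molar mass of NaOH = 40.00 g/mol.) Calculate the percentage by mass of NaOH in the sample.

91.31 %

NaOH + HCl → NaCl + H2O
n(HCl) per titration = 0.01664 × 0.1081 = 1.799 × 10^-3 mol
n(NaOH) in each aliquot = 1.799 × 10^-3 mol (1:1 ratio)
n(NaOH) in the whole flask = 1.799 × 10^-3 × 200.0/20.00 = 0.01799 mol
mass of NaOH = 0.01799 × 40.00 = 0.7195 g
% NaOH = 0.7195 / 0.7880 × 100 = 91.31 %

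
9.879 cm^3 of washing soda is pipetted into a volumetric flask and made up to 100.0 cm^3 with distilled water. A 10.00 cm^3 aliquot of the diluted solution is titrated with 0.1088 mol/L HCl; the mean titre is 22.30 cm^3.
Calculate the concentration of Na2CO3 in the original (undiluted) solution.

Na2CO3 + 2 HCl → 2 NaCl + H2O + CO2
n(HCl) = 0.02230 × 0.1088 = 2.426 × 10^-3 mol
From the 1:2 ratio, n(Na2CO3) in the aliquot = 1/2 × 2.426 × 10^-3 = 1.213 × 10^-3 mol
[Na2CO3]_dilute = 1.213 × 10^-3 / 0.01000 = 0.1213 mol/L
Dilution factor = 100.0 / 9.879 = 10.12
[Na2CO3]_stock = 0.1213 × 10.12 = 1.228 mol/L

1.228 mol/L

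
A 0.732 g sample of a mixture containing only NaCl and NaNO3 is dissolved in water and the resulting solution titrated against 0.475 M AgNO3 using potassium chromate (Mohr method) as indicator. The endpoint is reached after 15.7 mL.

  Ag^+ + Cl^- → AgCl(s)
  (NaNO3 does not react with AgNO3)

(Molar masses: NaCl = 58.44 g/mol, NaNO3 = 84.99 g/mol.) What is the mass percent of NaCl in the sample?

59.5 %

n(AgNO3) = 0.0157 × 0.475 = 7.46 × 10^-3 mol
Let x = n(NaCl), y = n(NaNO3).
Titrant: 1x = 7.46 × 10^-3;  mass: 58.44x + 84.99y = 0.732
Solving, x = 7.46 × 10^-3 mol, y = 3.48 × 10^-3 mol
mass of NaCl = 7.46 × 10^-3 × 58.44 = 0.436 g
% NaCl = 0.436 / 0.732 × 100 = 59.5 %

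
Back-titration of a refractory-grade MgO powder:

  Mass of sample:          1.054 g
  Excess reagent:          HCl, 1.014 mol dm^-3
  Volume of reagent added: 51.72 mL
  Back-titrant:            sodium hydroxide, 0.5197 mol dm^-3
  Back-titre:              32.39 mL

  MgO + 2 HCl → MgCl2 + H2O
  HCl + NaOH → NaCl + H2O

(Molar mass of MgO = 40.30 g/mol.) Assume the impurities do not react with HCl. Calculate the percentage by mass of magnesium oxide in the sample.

68.08 %

n(HCl) added = 0.05172 × 1.014 = 0.05244 mol
n(NaOH) used in back-titration = 0.03239 × 0.5197 = 0.01683 mol
n(HCl) left over = 0.01683 mol (1:1 ratio)
n(HCl) consumed by analyte = 0.05244 − 0.01683 = 0.03561 mol
From the 1:2 ratio, n(MgO) = 1/2 × 0.03561 = 0.01781 mol
mass of MgO = 0.01781 × 40.30 = 0.7176 g
% MgO = 0.7176 / 1.054 × 100 = 68.08 %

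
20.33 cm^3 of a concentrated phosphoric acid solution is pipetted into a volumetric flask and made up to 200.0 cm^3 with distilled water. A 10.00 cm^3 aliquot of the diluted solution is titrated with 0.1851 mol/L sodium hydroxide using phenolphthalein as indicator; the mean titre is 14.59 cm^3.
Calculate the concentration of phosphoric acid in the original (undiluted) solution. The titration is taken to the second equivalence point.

H3PO4 + 2 NaOH → Na2HPO4 + 2 H2O
n(NaOH) = 0.01459 × 0.1851 = 2.701 × 10^-3 mol
From the 1:2 ratio, n(H3PO4) in the aliquot = 1/2 × 2.701 × 10^-3 = 1.350 × 10^-3 mol
[H3PO4]_dilute = 1.350 × 10^-3 / 0.01000 = 0.1350 mol/L
Dilution factor = 200.0 / 20.33 = 9.838
[H3PO4]_stock = 0.1350 × 9.838 = 1.328 mol/L

1.328 mol/L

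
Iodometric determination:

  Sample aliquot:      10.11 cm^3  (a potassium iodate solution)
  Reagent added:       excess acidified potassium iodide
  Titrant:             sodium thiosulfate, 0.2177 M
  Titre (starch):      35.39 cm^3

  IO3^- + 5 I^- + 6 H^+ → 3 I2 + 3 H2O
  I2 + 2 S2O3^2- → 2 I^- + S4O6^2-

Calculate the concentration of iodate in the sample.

n(S2O3^2-) = 0.03539 × 0.2177 = 7.704 × 10^-3 mol
n(I2) = n(S2O3^2-)/2 = 3.852 × 10^-3 mol
From the 1:3 ratio, n(IO3^-) in the aliquot = 1/3 × 3.852 × 10^-3 = 1.284 × 10^-3 mol
[IO3^-] = 1.284 × 10^-3 / 0.01011 = 0.1270 mol/L

0.1270 M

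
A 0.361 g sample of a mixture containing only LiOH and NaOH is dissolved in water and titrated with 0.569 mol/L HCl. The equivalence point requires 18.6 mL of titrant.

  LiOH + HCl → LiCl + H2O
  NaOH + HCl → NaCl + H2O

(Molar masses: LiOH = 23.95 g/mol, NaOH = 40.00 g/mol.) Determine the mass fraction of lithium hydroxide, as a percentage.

n(HCl) = 0.0186 × 0.569 = 0.0106 mol
Let x = n(LiOH), y = n(NaOH).
Titrant: 1x + 1y = 0.0106;  mass: 23.95x + 40.00y = 0.361
Solving, x = 3.88 × 10^-3 mol, y = 6.70 × 10^-3 mol
mass of LiOH = 3.88 × 10^-3 × 23.95 = 0.0930 g
% LiOH = 0.0930 / 0.361 × 100 = 25.8 %

25.8 %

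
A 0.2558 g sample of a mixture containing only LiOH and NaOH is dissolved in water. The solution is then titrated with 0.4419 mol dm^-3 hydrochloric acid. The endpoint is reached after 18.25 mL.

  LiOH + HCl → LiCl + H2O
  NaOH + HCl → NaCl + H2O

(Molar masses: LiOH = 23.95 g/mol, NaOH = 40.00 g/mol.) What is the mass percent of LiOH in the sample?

38.96 %

n(HCl) = 0.01825 × 0.4419 = 8.065 × 10^-3 mol
Let x = n(LiOH), y = n(NaOH).
Titrant: 1x + 1y = 8.065 × 10^-3;  mass: 23.95x + 40.00y = 0.2558
Solving, x = 4.161 × 10^-3 mol, y = 3.903 × 10^-3 mol
mass of LiOH = 4.161 × 10^-3 × 23.95 = 0.09966 g
% LiOH = 0.09966 / 0.2558 × 100 = 38.96 %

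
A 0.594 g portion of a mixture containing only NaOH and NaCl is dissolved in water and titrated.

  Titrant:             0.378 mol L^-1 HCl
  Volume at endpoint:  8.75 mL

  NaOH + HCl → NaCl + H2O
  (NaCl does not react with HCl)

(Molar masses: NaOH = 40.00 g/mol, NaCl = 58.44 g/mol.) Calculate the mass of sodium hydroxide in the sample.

n(HCl) = 0.00875 × 0.378 = 3.31 × 10^-3 mol
Let x = n(NaOH), y = n(NaCl).
Titrant: 1x = 3.31 × 10^-3;  mass: 40.00x + 58.44y = 0.594
Solving, x = 3.31 × 10^-3 mol, y = 7.90 × 10^-3 mol
mass of NaOH = 3.31 × 10^-3 × 40.00 = 0.132 g

0.132 g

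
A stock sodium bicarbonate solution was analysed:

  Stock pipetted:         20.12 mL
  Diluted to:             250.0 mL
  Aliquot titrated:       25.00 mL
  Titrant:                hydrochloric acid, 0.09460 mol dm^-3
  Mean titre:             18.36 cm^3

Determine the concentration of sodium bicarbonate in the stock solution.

NaHCO3 + HCl → NaCl + H2O + CO2
n(HCl) = 0.01836 × 0.09460 = 1.737 × 10^-3 mol
n(NaHCO3) in the aliquot = 1.737 × 10^-3 mol (1:1 ratio)
[NaHCO3]_dilute = 1.737 × 10^-3 / 0.02500 = 0.06947 mol/L
Dilution factor = 250.0 / 20.12 = 12.43
[NaHCO3]_stock = 0.06947 × 12.43 = 0.8632 mol/L

0.8632 mol/L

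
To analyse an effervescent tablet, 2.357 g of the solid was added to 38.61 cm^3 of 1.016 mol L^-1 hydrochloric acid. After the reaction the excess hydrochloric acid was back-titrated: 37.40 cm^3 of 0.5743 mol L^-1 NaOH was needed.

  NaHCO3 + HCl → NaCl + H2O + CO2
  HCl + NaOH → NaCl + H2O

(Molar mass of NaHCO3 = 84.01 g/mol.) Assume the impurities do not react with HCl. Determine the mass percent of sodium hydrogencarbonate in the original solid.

63.26 %

n(HCl) added = 0.03861 × 1.016 = 0.03923 mol
n(NaOH) used in back-titration = 0.03740 × 0.5743 = 0.02148 mol
n(HCl) left over = 0.02148 mol (1:1 ratio)
n(HCl) consumed by analyte = 0.03923 − 0.02148 = 0.01775 mol
n(NaHCO3) = 0.01775 mol (1:1 ratio)
mass of NaHCO3 = 0.01775 × 84.01 = 1.491 g
% NaHCO3 = 1.491 / 2.357 × 100 = 63.26 %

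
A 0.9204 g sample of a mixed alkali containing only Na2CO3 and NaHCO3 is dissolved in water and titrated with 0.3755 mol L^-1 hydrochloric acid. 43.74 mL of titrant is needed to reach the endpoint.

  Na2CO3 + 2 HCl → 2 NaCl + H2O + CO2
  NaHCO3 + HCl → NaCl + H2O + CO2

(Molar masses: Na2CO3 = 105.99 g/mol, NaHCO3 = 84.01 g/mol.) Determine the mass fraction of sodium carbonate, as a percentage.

85.29 %

n(HCl) = 0.04374 × 0.3755 = 0.01642 mol
Let x = n(Na2CO3), y = n(NaHCO3).
Titrant: 2x + 1y = 0.01642;  mass: 105.99x + 84.01y = 0.9204
Solving, x = 7.406 × 10^-3 mol, y = 1.612 × 10^-3 mol
mass of Na2CO3 = 7.406 × 10^-3 × 105.99 = 0.7850 g
% Na2CO3 = 0.7850 / 0.9204 × 100 = 85.29 %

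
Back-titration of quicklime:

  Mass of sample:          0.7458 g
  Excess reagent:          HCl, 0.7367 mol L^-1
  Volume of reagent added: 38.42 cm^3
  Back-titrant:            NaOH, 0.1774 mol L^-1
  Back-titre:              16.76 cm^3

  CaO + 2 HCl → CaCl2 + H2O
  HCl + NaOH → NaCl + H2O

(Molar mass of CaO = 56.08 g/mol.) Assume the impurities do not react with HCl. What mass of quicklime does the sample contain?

n(HCl) added = 0.03842 × 0.7367 = 0.02830 mol
n(NaOH) used in back-titration = 0.01676 × 0.1774 = 2.973 × 10^-3 mol
n(HCl) left over = 2.973 × 10^-3 mol (1:1 ratio)
n(HCl) consumed by analyte = 0.02830 − 2.973 × 10^-3 = 0.02533 mol
From the 1:2 ratio, n(CaO) = 1/2 × 0.02533 = 0.01267 mol
mass of CaO = 0.01267 × 56.08 = 0.7103 g

0.7103 g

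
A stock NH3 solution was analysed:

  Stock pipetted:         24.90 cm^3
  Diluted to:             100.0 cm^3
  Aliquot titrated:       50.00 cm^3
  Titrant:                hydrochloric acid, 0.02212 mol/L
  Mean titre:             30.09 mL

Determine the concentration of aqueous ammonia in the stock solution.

0.05346 mol/L

NH3 + HCl → NH4Cl
n(HCl) = 0.03009 × 0.02212 = 6.656 × 10^-4 mol
n(NH3) in the aliquot = 6.656 × 10^-4 mol (1:1 ratio)
[NH3]_dilute = 6.656 × 10^-4 / 0.05000 = 0.01331 mol/L
Dilution factor = 100.0 / 24.90 = 4.016
[NH3]_stock = 0.01331 × 4.016 = 0.05346 mol/L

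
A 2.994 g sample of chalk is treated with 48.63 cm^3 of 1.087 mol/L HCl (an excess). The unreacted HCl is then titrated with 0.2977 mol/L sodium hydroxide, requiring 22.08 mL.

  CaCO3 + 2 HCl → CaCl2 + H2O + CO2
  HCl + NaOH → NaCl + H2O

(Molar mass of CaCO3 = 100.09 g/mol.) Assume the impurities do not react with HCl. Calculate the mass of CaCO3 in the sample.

n(HCl) added = 0.04863 × 1.087 = 0.05286 mol
n(NaOH) used in back-titration = 0.02208 × 0.2977 = 6.573 × 10^-3 mol
n(HCl) left over = 6.573 × 10^-3 mol (1:1 ratio)
n(HCl) consumed by analyte = 0.05286 − 6.573 × 10^-3 = 0.04629 mol
From the 1:2 ratio, n(CaCO3) = 1/2 × 0.04629 = 0.02314 mol
mass of CaCO3 = 0.02314 × 100.09 = 2.316 g

2.316 g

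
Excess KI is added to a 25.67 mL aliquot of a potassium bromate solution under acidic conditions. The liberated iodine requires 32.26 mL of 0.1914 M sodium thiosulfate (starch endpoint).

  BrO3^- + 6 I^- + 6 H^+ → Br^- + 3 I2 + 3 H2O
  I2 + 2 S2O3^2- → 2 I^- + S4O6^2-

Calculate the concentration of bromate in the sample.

n(S2O3^2-) = 0.03226 × 0.1914 = 6.175 × 10^-3 mol
n(I2) = n(S2O3^2-)/2 = 3.087 × 10^-3 mol
From the 1:3 ratio, n(BrO3^-) in the aliquot = 1/3 × 3.087 × 10^-3 = 1.029 × 10^-3 mol
[BrO3^-] = 1.029 × 10^-3 / 0.02567 = 0.04009 mol/L

0.04009 M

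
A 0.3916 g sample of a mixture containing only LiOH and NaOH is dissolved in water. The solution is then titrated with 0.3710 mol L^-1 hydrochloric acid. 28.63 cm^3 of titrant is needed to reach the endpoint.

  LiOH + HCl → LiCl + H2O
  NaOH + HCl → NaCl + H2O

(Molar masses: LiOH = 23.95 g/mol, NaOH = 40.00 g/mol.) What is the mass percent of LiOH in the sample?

12.68 %

n(HCl) = 0.02863 × 0.3710 = 0.01062 mol
Let x = n(LiOH), y = n(NaOH).
Titrant: 1x + 1y = 0.01062;  mass: 23.95x + 40.00y = 0.3916
Solving, x = 2.073 × 10^-3 mol, y = 8.549 × 10^-3 mol
mass of LiOH = 2.073 × 10^-3 × 23.95 = 0.04964 g
% LiOH = 0.04964 / 0.3916 × 100 = 12.68 %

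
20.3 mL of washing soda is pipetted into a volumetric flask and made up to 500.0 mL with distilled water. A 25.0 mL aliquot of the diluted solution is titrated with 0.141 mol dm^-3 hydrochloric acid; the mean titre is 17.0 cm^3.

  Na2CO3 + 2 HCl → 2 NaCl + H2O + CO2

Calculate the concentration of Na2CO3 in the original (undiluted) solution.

n(HCl) = 0.0170 × 0.141 = 2.40 × 10^-3 mol
From the 1:2 ratio, n(Na2CO3) in the aliquot = 1/2 × 2.40 × 10^-3 = 1.20 × 10^-3 mol
[Na2CO3]_dilute = 1.20 × 10^-3 / 0.0250 = 0.0479 mol/L
Dilution factor = 500.0 / 20.3 = 24.63
[Na2CO3]_stock = 0.0479 × 24.63 = 1.18 mol/L

1.18 mol/L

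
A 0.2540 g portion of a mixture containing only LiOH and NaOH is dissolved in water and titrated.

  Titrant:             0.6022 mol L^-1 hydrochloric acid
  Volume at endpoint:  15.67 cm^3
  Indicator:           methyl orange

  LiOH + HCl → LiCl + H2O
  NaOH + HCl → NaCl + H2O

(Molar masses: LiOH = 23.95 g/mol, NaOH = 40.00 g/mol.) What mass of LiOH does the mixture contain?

0.1842 g

n(HCl) = 0.01567 × 0.6022 = 9.436 × 10^-3 mol
Let x = n(LiOH), y = n(NaOH).
Titrant: 1x + 1y = 9.436 × 10^-3;  mass: 23.95x + 40.00y = 0.2540
Solving, x = 7.692 × 10^-3 mol, y = 1.744 × 10^-3 mol
mass of LiOH = 7.692 × 10^-3 × 23.95 = 0.1842 g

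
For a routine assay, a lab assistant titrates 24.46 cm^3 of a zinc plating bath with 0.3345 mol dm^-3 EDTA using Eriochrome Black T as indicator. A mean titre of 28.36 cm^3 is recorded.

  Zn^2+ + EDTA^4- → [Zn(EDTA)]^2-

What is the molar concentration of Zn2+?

0.3878 mol/L

n(EDTA) = 0.02836 L × 0.3345 mol/L = 9.486 × 10^-3 mol
n(Zn2+) = 9.486 × 10^-3 mol (1:1 mole ratio)
[Zn2+] = 9.486 × 10^-3 mol / 0.02446 L = 0.3878 mol/L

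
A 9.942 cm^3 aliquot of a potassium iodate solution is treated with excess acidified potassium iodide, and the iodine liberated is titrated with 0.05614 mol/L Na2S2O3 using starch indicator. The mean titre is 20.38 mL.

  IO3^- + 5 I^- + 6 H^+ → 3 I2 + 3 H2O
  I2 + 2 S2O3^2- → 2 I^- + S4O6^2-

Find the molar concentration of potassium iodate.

n(S2O3^2-) = 0.02038 × 0.05614 = 1.144 × 10^-3 mol
n(I2) = n(S2O3^2-)/2 = 5.721 × 10^-4 mol
From the 1:3 ratio, n(IO3^-) in the aliquot = 1/3 × 5.721 × 10^-4 = 1.907 × 10^-4 mol
[IO3^-] = 1.907 × 10^-4 / 0.009942 = 0.01918 mol/L

0.01918 mol/L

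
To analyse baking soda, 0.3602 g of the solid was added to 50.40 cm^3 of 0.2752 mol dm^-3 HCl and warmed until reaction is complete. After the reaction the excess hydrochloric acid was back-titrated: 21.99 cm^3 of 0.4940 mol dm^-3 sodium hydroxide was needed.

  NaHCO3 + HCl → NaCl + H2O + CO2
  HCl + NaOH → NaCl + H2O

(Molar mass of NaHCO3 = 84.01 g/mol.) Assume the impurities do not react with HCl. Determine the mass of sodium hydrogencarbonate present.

n(HCl) added = 0.05040 × 0.2752 = 0.01387 mol
n(NaOH) used in back-titration = 0.02199 × 0.4940 = 0.01086 mol
n(HCl) left over = 0.01086 mol (1:1 ratio)
n(HCl) consumed by analyte = 0.01387 − 0.01086 = 3.007 × 10^-3 mol
n(NaHCO3) = 3.007 × 10^-3 mol (1:1 ratio)
mass of NaHCO3 = 3.007 × 10^-3 × 84.01 = 0.2526 g

0.2526 g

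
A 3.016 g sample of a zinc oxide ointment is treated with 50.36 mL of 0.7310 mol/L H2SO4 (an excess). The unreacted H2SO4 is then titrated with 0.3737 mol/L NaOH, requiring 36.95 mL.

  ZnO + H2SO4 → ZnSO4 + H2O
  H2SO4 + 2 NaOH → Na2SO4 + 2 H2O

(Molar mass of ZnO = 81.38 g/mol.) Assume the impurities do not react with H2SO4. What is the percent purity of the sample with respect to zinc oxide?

n(H2SO4) added = 0.05036 × 0.7310 = 0.03681 mol
n(NaOH) used in back-titration = 0.03695 × 0.3737 = 0.01381 mol
From the 1:2 ratio, n(H2SO4) left over = 1/2 × 0.01381 = 6.904 × 10^-3 mol
n(H2SO4) consumed by analyte = 0.03681 − 6.904 × 10^-3 = 0.02991 mol
n(ZnO) = 0.02991 mol (1:1 ratio)
mass of ZnO = 0.02991 × 81.38 = 2.434 g
% ZnO = 2.434 / 3.016 × 100 = 80.70 %

80.70 %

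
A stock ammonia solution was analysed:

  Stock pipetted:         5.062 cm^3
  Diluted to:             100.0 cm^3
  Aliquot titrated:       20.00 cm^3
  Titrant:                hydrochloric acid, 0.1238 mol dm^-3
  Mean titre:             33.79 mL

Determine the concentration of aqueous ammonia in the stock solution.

4.132 mol/L

NH3 + HCl → NH4Cl
n(HCl) = 0.03379 × 0.1238 = 4.183 × 10^-3 mol
n(NH3) in the aliquot = 4.183 × 10^-3 mol (1:1 ratio)
[NH3]_dilute = 4.183 × 10^-3 / 0.02000 = 0.2092 mol/L
Dilution factor = 100.0 / 5.062 = 19.76
[NH3]_stock = 0.2092 × 19.76 = 4.132 mol/L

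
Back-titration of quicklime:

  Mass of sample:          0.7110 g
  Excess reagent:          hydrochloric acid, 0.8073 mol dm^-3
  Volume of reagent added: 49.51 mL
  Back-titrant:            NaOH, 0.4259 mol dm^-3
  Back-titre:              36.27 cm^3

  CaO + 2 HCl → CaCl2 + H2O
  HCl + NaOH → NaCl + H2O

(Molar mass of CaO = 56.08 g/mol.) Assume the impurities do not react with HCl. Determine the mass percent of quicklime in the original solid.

n(HCl) added = 0.04951 × 0.8073 = 0.03997 mol
n(NaOH) used in back-titration = 0.03627 × 0.4259 = 0.01545 mol
n(HCl) left over = 0.01545 mol (1:1 ratio)
n(HCl) consumed by analyte = 0.03997 − 0.01545 = 0.02452 mol
From the 1:2 ratio, n(CaO) = 1/2 × 0.02452 = 0.01226 mol
mass of CaO = 0.01226 × 56.08 = 0.6876 g
% CaO = 0.6876 / 0.7110 × 100 = 96.71 %

96.71 %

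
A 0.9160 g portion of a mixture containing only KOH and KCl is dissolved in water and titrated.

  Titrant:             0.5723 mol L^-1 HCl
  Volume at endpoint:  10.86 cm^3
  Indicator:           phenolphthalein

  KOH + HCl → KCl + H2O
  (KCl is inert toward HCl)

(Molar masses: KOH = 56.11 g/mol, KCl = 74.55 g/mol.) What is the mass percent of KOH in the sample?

38.07 %

n(HCl) = 0.01086 × 0.5723 = 6.215 × 10^-3 mol
Let x = n(KOH), y = n(KCl).
Titrant: 1x = 6.215 × 10^-3;  mass: 56.11x + 74.55y = 0.9160
Solving, x = 6.215 × 10^-3 mol, y = 7.609 × 10^-3 mol
mass of KOH = 6.215 × 10^-3 × 56.11 = 0.3487 g
% KOH = 0.3487 / 0.9160 × 100 = 38.07 %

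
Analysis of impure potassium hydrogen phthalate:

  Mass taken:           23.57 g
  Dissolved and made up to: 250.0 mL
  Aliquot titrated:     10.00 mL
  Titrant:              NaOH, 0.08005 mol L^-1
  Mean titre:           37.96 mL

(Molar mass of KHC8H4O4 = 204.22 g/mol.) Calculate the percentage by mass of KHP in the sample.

KHC8H4O4 + NaOH → KNaC8H4O4 + H2O
n(NaOH) per titration = 0.03796 × 0.08005 = 3.039 × 10^-3 mol
n(KHC8H4O4) in each aliquot = 3.039 × 10^-3 mol (1:1 ratio)
n(KHC8H4O4) in the whole flask = 3.039 × 10^-3 × 250.0/10.00 = 0.07597 mol
mass of KHC8H4O4 = 0.07597 × 204.22 = 15.51 g
% KHC8H4O4 = 15.51 / 23.57 × 100 = 65.82 %

65.82 %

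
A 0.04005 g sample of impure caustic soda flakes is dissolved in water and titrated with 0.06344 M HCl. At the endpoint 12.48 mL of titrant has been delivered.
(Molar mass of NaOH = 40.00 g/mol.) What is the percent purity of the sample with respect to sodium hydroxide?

79.07 %

NaOH + HCl → NaCl + H2O
n(HCl) = 0.01248 L × 0.06344 mol/L = 7.917 × 10^-4 mol
n(NaOH) = 7.917 × 10^-4 mol (1:1 ratio)
mass of NaOH = 7.917 × 10^-4 × 40.00 g/mol = 0.03167 g
% NaOH = 0.03167 / 0.04005 × 100 = 79.07 %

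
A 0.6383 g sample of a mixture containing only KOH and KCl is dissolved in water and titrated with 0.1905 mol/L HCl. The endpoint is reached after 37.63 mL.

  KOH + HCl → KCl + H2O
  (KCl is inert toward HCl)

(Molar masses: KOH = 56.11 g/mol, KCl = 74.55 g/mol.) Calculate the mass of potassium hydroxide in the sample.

n(HCl) = 0.03763 × 0.1905 = 7.169 × 10^-3 mol
Let x = n(KOH), y = n(KCl).
Titrant: 1x = 7.169 × 10^-3;  mass: 56.11x + 74.55y = 0.6383
Solving, x = 7.169 × 10^-3 mol, y = 3.167 × 10^-3 mol
mass of KOH = 7.169 × 10^-3 × 56.11 = 0.4022 g

0.4022 g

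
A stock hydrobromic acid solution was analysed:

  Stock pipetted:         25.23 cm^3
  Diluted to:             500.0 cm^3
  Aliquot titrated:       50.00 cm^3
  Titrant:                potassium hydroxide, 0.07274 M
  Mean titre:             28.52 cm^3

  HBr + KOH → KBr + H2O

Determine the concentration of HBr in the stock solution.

0.8223 M

n(KOH) = 0.02852 × 0.07274 = 2.075 × 10^-3 mol
n(HBr) in the aliquot = 2.075 × 10^-3 mol (1:1 ratio)
[HBr]_dilute = 2.075 × 10^-3 / 0.05000 = 0.04149 mol/L
Dilution factor = 500.0 / 25.23 = 19.82
[HBr]_stock = 0.04149 × 19.82 = 0.8223 mol/L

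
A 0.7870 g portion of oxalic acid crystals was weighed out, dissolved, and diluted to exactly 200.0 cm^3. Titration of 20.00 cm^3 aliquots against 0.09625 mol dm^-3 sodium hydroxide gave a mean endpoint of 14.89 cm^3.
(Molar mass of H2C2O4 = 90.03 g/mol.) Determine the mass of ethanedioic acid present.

H2C2O4 + 2 NaOH → Na2C2O4 + 2 H2O
n(NaOH) per titration = 0.01489 × 0.09625 = 1.433 × 10^-3 mol
From the 1:2 ratio, n(H2C2O4) in each aliquot = 1/2 × 1.433 × 10^-3 = 7.166 × 10^-4 mol
n(H2C2O4) in the whole flask = 7.166 × 10^-4 × 200.0/20.00 = 7.166 × 10^-3 mol
mass of H2C2O4 = 7.166 × 10^-3 × 90.03 = 0.6451 g

0.6451 g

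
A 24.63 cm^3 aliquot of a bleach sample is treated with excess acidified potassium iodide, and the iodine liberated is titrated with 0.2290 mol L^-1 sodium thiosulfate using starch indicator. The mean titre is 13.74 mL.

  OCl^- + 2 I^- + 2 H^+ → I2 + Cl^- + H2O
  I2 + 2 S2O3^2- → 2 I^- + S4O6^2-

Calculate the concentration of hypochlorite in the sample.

0.06387 mol/L

n(S2O3^2-) = 0.01374 × 0.2290 = 3.146 × 10^-3 mol
n(I2) = n(S2O3^2-)/2 = 1.573 × 10^-3 mol
n(OCl^-) in the aliquot = 1.573 × 10^-3 mol (1:1 ratio)
[OCl^-] = 1.573 × 10^-3 / 0.02463 = 0.06387 mol/L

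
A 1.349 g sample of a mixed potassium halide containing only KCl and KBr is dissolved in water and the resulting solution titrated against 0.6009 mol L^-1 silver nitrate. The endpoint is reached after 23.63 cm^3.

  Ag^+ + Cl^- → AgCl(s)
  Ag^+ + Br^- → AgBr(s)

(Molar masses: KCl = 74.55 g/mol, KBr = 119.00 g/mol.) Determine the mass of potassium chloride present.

n(AgNO3) = 0.02363 × 0.6009 = 0.01420 mol
Let x = n(KCl), y = n(KBr).
Titrant: 1x + 1y = 0.01420;  mass: 74.55x + 119.00y = 1.349
Solving, x = 7.665 × 10^-3 mol, y = 6.534 × 10^-3 mol
mass of KCl = 7.665 × 10^-3 × 74.55 = 0.5714 g

0.5714 g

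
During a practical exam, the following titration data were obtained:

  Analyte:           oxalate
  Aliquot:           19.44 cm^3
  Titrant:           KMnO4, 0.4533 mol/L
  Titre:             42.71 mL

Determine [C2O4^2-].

2.490 mol/L

2 MnO4^- + 5 C2O4^2- + 16 H^+ → 2 Mn^2+ + 10 CO2 + 8 H2O
n(KMnO4) = 0.04271 L × 0.4533 mol/L = 0.01936 mol
From the 5:2 mole ratio, n(C2O4^2-) = 5/2 × 0.01936 = 0.04840 mol
[C2O4^2-] = 0.04840 mol / 0.01944 L = 2.490 mol/L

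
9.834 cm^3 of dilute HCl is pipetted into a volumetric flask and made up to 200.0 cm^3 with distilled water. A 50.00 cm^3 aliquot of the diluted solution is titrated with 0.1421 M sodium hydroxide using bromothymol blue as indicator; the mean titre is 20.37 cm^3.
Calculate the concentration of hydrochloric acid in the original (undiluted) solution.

HCl + NaOH → NaCl + H2O
n(NaOH) = 0.02037 × 0.1421 = 2.895 × 10^-3 mol
n(HCl) in the aliquot = 2.895 × 10^-3 mol (1:1 ratio)
[HCl]_dilute = 2.895 × 10^-3 / 0.05000 = 0.05789 mol/L
Dilution factor = 200.0 / 9.834 = 20.34
[HCl]_stock = 0.05789 × 20.34 = 1.177 mol/L

1.177 M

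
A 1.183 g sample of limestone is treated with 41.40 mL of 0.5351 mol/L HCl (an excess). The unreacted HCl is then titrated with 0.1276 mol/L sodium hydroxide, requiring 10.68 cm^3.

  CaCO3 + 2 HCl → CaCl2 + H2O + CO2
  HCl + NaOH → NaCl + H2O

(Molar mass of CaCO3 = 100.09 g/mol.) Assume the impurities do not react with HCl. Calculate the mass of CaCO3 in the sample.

1.040 g

n(HCl) added = 0.04140 × 0.5351 = 0.02215 mol
n(NaOH) used in back-titration = 0.01068 × 0.1276 = 1.363 × 10^-3 mol
n(HCl) left over = 1.363 × 10^-3 mol (1:1 ratio)
n(HCl) consumed by analyte = 0.02215 − 1.363 × 10^-3 = 0.02079 mol
From the 1:2 ratio, n(CaCO3) = 1/2 × 0.02079 = 0.01040 mol
mass of CaCO3 = 0.01040 × 100.09 = 1.040 g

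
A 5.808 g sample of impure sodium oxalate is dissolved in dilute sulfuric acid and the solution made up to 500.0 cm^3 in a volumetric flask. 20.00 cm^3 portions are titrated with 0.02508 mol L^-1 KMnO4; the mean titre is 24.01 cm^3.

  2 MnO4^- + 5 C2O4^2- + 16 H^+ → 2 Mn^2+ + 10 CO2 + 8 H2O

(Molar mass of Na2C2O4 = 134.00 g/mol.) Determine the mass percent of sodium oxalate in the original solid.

n(KMnO4) per titration = 0.02401 × 0.02508 = 6.022 × 10^-4 mol
From the 5:2 ratio, n(Na2C2O4) in each aliquot = 5/2 × 6.022 × 10^-4 = 1.505 × 10^-3 mol
n(Na2C2O4) in the whole flask = 1.505 × 10^-3 × 500.0/20.00 = 0.03764 mol
mass of Na2C2O4 = 0.03764 × 134.00 = 5.043 g
% Na2C2O4 = 5.043 / 5.808 × 100 = 86.83 %

86.83 %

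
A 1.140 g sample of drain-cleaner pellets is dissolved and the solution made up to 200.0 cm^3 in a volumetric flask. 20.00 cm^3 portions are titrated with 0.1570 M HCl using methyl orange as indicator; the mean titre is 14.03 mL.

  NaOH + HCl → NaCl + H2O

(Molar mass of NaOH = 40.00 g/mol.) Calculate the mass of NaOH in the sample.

n(HCl) per titration = 0.01403 × 0.1570 = 2.203 × 10^-3 mol
n(NaOH) in each aliquot = 2.203 × 10^-3 mol (1:1 ratio)
n(NaOH) in the whole flask = 2.203 × 10^-3 × 200.0/20.00 = 0.02203 mol
mass of NaOH = 0.02203 × 40.00 = 0.8811 g

0.8811 g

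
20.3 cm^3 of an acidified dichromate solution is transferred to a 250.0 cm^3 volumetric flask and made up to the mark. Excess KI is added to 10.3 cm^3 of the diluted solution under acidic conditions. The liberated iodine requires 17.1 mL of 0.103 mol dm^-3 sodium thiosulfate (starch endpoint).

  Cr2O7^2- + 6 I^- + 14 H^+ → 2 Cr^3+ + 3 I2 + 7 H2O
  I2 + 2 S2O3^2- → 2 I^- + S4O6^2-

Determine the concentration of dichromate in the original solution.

0.351 mol/L

n(S2O3^2-) = 0.0171 × 0.103 = 1.76 × 10^-3 mol
n(I2) = n(S2O3^2-)/2 = 8.81 × 10^-4 mol
From the 1:3 ratio, n(Cr2O7^2-) in the aliquot = 1/3 × 8.81 × 10^-4 = 2.94 × 10^-4 mol
[Cr2O7^2-]_dilute = 2.94 × 10^-4 / 0.0103 = 0.0285 mol/L
[Cr2O7^2-]_original = 0.0285 × 250.0/20.3 = 0.351 mol/L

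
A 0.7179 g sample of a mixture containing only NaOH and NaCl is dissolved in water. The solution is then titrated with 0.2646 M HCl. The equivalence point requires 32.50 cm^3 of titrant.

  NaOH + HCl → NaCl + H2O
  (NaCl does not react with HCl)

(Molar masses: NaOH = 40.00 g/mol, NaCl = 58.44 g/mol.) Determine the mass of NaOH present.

n(HCl) = 0.03250 × 0.2646 = 8.600 × 10^-3 mol
Let x = n(NaOH), y = n(NaCl).
Titrant: 1x = 8.600 × 10^-3;  mass: 40.00x + 58.44y = 0.7179
Solving, x = 8.600 × 10^-3 mol, y = 6.398 × 10^-3 mol
mass of NaOH = 8.600 × 10^-3 × 40.00 = 0.3440 g

0.3440 g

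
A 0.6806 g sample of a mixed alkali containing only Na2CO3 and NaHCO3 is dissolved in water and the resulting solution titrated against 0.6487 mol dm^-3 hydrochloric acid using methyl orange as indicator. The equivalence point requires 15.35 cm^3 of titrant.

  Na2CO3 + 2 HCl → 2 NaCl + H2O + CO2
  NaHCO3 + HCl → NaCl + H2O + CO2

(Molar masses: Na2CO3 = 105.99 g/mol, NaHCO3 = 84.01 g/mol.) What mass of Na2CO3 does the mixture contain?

0.2664 g

n(HCl) = 0.01535 × 0.6487 = 9.958 × 10^-3 mol
Let x = n(Na2CO3), y = n(NaHCO3).
Titrant: 2x + 1y = 9.958 × 10^-3;  mass: 105.99x + 84.01y = 0.6806
Solving, x = 2.514 × 10^-3 mol, y = 4.930 × 10^-3 mol
mass of Na2CO3 = 2.514 × 10^-3 × 105.99 = 0.2664 g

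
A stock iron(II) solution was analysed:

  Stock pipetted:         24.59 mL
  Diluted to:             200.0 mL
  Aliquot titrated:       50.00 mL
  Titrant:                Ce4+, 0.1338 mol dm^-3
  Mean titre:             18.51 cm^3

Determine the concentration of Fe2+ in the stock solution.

0.4029 mol/L

Ce^4+ + Fe^2+ → Ce^3+ + Fe^3+
n(Ce4+) = 0.01851 × 0.1338 = 2.477 × 10^-3 mol
n(Fe2+) in the aliquot = 2.477 × 10^-3 mol (1:1 ratio)
[Fe2+]_dilute = 2.477 × 10^-3 / 0.05000 = 0.04953 mol/L
Dilution factor = 200.0 / 24.59 = 8.133
[Fe2+]_stock = 0.04953 × 8.133 = 0.4029 mol/L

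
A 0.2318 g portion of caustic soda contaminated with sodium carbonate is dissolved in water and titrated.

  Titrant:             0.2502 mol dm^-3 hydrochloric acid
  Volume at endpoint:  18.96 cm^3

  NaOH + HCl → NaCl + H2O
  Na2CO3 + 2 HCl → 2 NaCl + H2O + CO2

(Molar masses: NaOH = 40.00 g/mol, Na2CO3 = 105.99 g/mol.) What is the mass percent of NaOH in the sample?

26.02 %

n(HCl) = 0.01896 × 0.2502 = 4.744 × 10^-3 mol
Let x = n(NaOH), y = n(Na2CO3).
Titrant: 1x + 2y = 4.744 × 10^-3;  mass: 40.00x + 105.99y = 0.2318
Solving, x = 1.508 × 10^-3 mol, y = 1.618 × 10^-3 mol
mass of NaOH = 1.508 × 10^-3 × 40.00 = 0.06032 g
% NaOH = 0.06032 / 0.2318 × 100 = 26.02 %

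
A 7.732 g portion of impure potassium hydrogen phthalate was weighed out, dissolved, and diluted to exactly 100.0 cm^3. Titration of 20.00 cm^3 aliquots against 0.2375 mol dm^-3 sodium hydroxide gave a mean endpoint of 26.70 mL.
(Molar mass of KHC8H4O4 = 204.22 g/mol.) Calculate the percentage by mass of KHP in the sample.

KHC8H4O4 + NaOH → KNaC8H4O4 + H2O
n(NaOH) per titration = 0.02670 × 0.2375 = 6.341 × 10^-3 mol
n(KHC8H4O4) in each aliquot = 6.341 × 10^-3 mol (1:1 ratio)
n(KHC8H4O4) in the whole flask = 6.341 × 10^-3 × 100.0/20.00 = 0.03171 mol
mass of KHC8H4O4 = 0.03171 × 204.22 = 6.475 g
% KHC8H4O4 = 6.475 / 7.732 × 100 = 83.74 %

83.74 %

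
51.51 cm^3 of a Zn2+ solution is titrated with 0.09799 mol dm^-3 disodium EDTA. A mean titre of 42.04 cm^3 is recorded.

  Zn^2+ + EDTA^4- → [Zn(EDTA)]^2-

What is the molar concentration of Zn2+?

0.07997 mol/L

n(EDTA) = 0.04204 L × 0.09799 mol/L = 4.119 × 10^-3 mol
n(Zn2+) = 4.119 × 10^-3 mol (1:1 mole ratio)
[Zn2+] = 4.119 × 10^-3 mol / 0.05151 L = 0.07997 mol/L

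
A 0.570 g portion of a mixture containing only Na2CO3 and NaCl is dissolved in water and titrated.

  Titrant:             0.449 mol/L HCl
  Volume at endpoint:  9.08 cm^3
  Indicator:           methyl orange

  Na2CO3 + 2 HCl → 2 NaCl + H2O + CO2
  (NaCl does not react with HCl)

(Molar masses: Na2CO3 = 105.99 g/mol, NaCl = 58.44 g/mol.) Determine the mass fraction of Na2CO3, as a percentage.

n(HCl) = 0.00908 × 0.449 = 4.08 × 10^-3 mol
Let x = n(Na2CO3), y = n(NaCl).
Titrant: 2x = 4.08 × 10^-3;  mass: 105.99x + 58.44y = 0.570
Solving, x = 2.04 × 10^-3 mol, y = 6.06 × 10^-3 mol
mass of Na2CO3 = 2.04 × 10^-3 × 105.99 = 0.216 g
% Na2CO3 = 0.216 / 0.570 × 100 = 37.9 %

37.9 %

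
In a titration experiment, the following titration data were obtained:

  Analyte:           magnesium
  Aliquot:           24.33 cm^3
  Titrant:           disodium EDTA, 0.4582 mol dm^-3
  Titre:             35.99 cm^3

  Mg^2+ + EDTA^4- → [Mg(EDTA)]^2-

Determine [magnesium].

0.6778 mol/L

n(EDTA) = 0.03599 L × 0.4582 mol/L = 0.01649 mol
n(Mg2+) = 0.01649 mol (1:1 mole ratio)
[Mg2+] = 0.01649 mol / 0.02433 L = 0.6778 mol/L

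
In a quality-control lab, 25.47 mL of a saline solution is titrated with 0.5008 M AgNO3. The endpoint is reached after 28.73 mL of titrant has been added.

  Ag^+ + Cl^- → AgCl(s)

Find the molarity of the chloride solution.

0.5649 M

n(AgNO3) = 0.02873 L × 0.5008 mol/L = 0.01439 mol
n(Cl-) = 0.01439 mol (1:1 mole ratio)
[Cl-] = 0.01439 mol / 0.02547 L = 0.5649 mol/L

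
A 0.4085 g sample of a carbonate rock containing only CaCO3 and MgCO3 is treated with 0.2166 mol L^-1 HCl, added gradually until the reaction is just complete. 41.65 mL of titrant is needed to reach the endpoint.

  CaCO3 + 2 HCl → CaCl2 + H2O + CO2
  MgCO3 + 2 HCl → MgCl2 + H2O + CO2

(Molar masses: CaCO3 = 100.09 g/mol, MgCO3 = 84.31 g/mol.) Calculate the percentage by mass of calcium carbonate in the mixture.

43.79 %

n(HCl) = 0.04165 × 0.2166 = 9.021 × 10^-3 mol
Let x = n(CaCO3), y = n(MgCO3).
Titrant: 2x + 2y = 9.021 × 10^-3;  mass: 100.09x + 84.31y = 0.4085
Solving, x = 1.787 × 10^-3 mol, y = 2.723 × 10^-3 mol
mass of CaCO3 = 1.787 × 10^-3 × 100.09 = 0.1789 g
% CaCO3 = 0.1789 / 0.4085 × 100 = 43.79 %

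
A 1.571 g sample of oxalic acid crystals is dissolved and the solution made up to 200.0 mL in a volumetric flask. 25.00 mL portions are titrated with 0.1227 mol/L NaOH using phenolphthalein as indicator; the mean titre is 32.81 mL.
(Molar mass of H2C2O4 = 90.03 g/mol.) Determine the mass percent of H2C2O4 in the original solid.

92.28 %

H2C2O4 + 2 NaOH → Na2C2O4 + 2 H2O
n(NaOH) per titration = 0.03281 × 0.1227 = 4.026 × 10^-3 mol
From the 1:2 ratio, n(H2C2O4) in each aliquot = 1/2 × 4.026 × 10^-3 = 2.013 × 10^-3 mol
n(H2C2O4) in the whole flask = 2.013 × 10^-3 × 200.0/25.00 = 0.01610 mol
mass of H2C2O4 = 0.01610 × 90.03 = 1.450 g
% H2C2O4 = 1.450 / 1.571 × 100 = 92.28 %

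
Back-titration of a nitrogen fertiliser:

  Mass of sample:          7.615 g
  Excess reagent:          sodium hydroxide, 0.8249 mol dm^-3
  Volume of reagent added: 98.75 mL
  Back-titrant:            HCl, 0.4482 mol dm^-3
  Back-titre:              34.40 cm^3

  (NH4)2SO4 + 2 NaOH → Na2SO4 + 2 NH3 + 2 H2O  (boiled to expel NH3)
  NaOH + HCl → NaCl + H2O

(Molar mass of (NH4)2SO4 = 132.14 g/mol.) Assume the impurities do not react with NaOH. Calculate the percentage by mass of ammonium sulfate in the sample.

57.30 %

n(NaOH) added = 0.09875 × 0.8249 = 0.08146 mol
n(HCl) used in back-titration = 0.03440 × 0.4482 = 0.01542 mol
n(NaOH) left over = 0.01542 mol (1:1 ratio)
n(NaOH) consumed by analyte = 0.08146 − 0.01542 = 0.06604 mol
From the 1:2 ratio, n((NH4)2SO4) = 1/2 × 0.06604 = 0.03302 mol
mass of (NH4)2SO4 = 0.03302 × 132.14 = 4.363 g
% (NH4)2SO4 = 4.363 / 7.615 × 100 = 57.30 %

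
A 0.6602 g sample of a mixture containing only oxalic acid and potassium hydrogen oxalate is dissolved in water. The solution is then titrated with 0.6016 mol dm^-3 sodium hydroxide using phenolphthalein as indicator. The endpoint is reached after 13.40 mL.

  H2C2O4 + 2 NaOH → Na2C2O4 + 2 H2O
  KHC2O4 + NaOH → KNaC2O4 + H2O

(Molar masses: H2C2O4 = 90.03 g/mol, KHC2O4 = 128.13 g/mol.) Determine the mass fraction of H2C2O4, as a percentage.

n(NaOH) = 0.01340 × 0.6016 = 8.061 × 10^-3 mol
Let x = n(H2C2O4), y = n(KHC2O4).
Titrant: 2x + 1y = 8.061 × 10^-3;  mass: 90.03x + 128.13y = 0.6602
Solving, x = 2.242 × 10^-3 mol, y = 3.577 × 10^-3 mol
mass of H2C2O4 = 2.242 × 10^-3 × 90.03 = 0.2019 g
% H2C2O4 = 0.2019 / 0.6602 × 100 = 30.58 %

30.58 %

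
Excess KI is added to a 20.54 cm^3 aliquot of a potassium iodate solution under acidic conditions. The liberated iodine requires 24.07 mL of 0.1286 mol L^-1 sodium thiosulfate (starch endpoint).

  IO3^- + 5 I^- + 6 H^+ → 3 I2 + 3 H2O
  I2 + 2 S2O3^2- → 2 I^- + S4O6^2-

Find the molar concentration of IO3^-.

n(S2O3^2-) = 0.02407 × 0.1286 = 3.095 × 10^-3 mol
n(I2) = n(S2O3^2-)/2 = 1.548 × 10^-3 mol
From the 1:3 ratio, n(IO3^-) in the aliquot = 1/3 × 1.548 × 10^-3 = 5.159 × 10^-4 mol
[IO3^-] = 5.159 × 10^-4 / 0.02054 = 0.02512 mol/L

0.02512 mol/L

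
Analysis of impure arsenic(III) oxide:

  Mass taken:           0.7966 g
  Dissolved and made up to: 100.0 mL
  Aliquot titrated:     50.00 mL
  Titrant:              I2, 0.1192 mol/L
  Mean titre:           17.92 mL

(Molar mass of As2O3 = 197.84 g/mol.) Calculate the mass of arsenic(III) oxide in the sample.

0.4226 g

As2O3 + 2 I2 + 2 H2O → As2O5 + 4 HI
n(I2) per titration = 0.01792 × 0.1192 = 2.136 × 10^-3 mol
From the 1:2 ratio, n(As2O3) in each aliquot = 1/2 × 2.136 × 10^-3 = 1.068 × 10^-3 mol
n(As2O3) in the whole flask = 1.068 × 10^-3 × 100.0/50.00 = 2.136 × 10^-3 mol
mass of As2O3 = 2.136 × 10^-3 × 197.84 = 0.4226 g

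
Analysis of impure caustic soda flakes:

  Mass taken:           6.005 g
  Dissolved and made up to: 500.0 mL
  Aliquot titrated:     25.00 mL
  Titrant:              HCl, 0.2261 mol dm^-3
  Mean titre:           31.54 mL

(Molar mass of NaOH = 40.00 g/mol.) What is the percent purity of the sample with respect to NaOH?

95.00 %

NaOH + HCl → NaCl + H2O
n(HCl) per titration = 0.03154 × 0.2261 = 7.131 × 10^-3 mol
n(NaOH) in each aliquot = 7.131 × 10^-3 mol (1:1 ratio)
n(NaOH) in the whole flask = 7.131 × 10^-3 × 500.0/25.00 = 0.1426 mol
mass of NaOH = 0.1426 × 40.00 = 5.705 g
% NaOH = 5.705 / 6.005 × 100 = 95.00 %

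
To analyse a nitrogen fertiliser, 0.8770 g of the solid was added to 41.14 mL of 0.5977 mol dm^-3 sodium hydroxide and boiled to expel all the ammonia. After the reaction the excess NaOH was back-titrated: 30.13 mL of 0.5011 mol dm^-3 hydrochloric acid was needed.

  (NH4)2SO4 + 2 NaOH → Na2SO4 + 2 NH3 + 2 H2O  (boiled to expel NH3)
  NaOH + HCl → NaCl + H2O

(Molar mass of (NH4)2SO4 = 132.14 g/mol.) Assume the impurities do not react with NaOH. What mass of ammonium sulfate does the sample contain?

0.6271 g

n(NaOH) added = 0.04114 × 0.5977 = 0.02459 mol
n(HCl) used in back-titration = 0.03013 × 0.5011 = 0.01510 mol
n(NaOH) left over = 0.01510 mol (1:1 ratio)
n(NaOH) consumed by analyte = 0.02459 − 0.01510 = 9.491 × 10^-3 mol
From the 1:2 ratio, n((NH4)2SO4) = 1/2 × 9.491 × 10^-3 = 4.746 × 10^-3 mol
mass of (NH4)2SO4 = 4.746 × 10^-3 × 132.14 = 0.6271 g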